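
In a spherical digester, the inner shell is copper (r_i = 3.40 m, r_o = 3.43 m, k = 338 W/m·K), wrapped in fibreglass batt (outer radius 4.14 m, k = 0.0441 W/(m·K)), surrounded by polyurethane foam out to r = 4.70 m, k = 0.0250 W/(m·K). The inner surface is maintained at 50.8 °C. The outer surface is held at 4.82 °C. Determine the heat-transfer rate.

Q = 253 W

Treat each layer as a resistance in series:
  R_copper = (1/3.40 − 1/3.43)/(4πk) = 0.002572/(4π·338) = 6.056×10^-7 K/W
  R_fibreglass batt = (1/3.43 − 1/4.14)/(4πk) = 0.05000/(4π·0.0441) = 0.09022 K/W
  R_polyurethane foam = (1/4.14 − 1/4.70)/(4πk) = 0.02878/(4π·0.0250) = 0.09161 K/W
ΣR = 6.056×10^-7 + 0.09022 + 0.09161 = 0.1818 K/W
Q = ΔT/ΣR = (50.8 °C − 4.82 °C)/0.1818 = 253 W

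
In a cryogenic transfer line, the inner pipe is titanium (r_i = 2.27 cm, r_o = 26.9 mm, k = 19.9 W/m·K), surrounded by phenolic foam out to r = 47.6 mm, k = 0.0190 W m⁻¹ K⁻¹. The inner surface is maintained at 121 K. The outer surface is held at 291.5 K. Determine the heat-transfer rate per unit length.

Resistance network (inner→outer):
  R'_titanium = ln(0.0269/0.0227)/(2πk) = 0.1698/(2π·19.9) = 0.001358 m·K/W
  R'_phenolic foam = ln(0.0476/0.0269)/(2πk) = 0.5707/(2π·0.0190) = 4.781 m·K/W
ΣR = 0.001358 + 4.781 = 4.782 m·K/W
Q' = ΔT/ΣR = (121 K − 291.5 K)/4.782 = -35.7 W/m
(Negative Q' ⇒ heat flows inward; heat gain = 35.7 W/m.)

Q' = 35.7 W/m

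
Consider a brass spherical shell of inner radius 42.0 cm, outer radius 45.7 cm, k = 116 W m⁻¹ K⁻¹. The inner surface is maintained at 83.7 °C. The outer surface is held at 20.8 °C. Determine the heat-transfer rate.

Q = 476 kW

Q = 4πk·ΔT/(1/r₁ − 1/r₂) = 4π × 116 × 62.9 / (1/0.420 − 1/0.457) = 4.76×10^5 W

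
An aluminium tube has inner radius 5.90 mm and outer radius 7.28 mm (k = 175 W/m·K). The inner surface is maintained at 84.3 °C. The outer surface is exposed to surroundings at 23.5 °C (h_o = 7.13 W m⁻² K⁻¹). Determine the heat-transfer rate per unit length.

Q' = 19.8 W/m

Treat each layer as a resistance in series:
  R'_aluminium = ln(0.00728/0.00590)/(2πk) = 0.2102/(2π·175) = 1.911×10^-4 m·K/W
  R'_conv,out = 1/(2πr h) = 1/(2π·0.00728·7.13) = 3.066 m·K/W
ΣR = 1.911×10^-4 + 3.066 = 3.066 m·K/W
Q' = ΔT/ΣR = (84.3 °C − 23.5 °C)/3.066 = 19.8 W/m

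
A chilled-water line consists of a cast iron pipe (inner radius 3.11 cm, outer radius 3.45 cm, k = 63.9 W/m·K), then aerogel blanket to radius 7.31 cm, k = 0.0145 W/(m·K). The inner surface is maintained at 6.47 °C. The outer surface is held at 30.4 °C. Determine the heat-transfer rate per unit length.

Series thermal resistances, inner to outer:
  R'_cast iron = ln(0.0345/0.0311)/(2πk) = 0.1038/(2π·63.9) = 2.584×10^-4 m·K/W
  R'_aerogel blanket = ln(0.0731/0.0345)/(2πk) = 0.7509/(2π·0.0145) = 8.242 m·K/W
ΣR = 2.584×10^-4 + 8.242 = 8.242 m·K/W
Q' = ΔT/ΣR = (6.47 °C − 30.4 °C)/8.242 = -2.90 W/m
(Negative Q' ⇒ heat flows inward; heat gain = 2.90 W/m.)

Q' = 2.90 W/m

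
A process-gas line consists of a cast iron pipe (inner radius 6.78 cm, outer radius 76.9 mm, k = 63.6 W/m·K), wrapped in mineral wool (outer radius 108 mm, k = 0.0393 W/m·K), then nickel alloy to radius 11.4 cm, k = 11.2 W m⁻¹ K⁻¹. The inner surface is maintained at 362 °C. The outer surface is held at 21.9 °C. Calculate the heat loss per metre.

Q' = 247 W/m

Series thermal resistances, inner to outer:
  R'_cast iron = ln(0.0769/0.0678)/(2πk) = 0.1259/(2π·63.6) = 3.152×10^-4 m·K/W
  R'_mineral wool = ln(0.108/0.0769)/(2πk) = 0.3396/(2π·0.0393) = 1.375 m·K/W
  R'_nickel alloy = ln(0.114/0.108)/(2πk) = 0.05407/(2π·11.2) = 7.683×10^-4 m·K/W
ΣR = 3.152×10^-4 + 1.375 + 7.683×10^-4 = 1.376 m·K/W
Q' = ΔT/ΣR = (362 °C − 21.9 °C)/1.376 = 247 W/m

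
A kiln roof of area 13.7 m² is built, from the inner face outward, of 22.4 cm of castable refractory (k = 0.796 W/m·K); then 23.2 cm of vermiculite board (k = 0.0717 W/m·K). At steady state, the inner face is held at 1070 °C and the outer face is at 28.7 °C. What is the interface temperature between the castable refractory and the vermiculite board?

T = 987 °C

Series thermal resistances, inner to outer:
  R_castable refractory = L/(kA) = 0.224/(0.796·13.7) = 0.02054 K/W
  R_vermiculite board = L/(kA) = 0.232/(0.0717·13.7) = 0.2362 K/W
ΣR = 0.02054 + 0.2362 = 0.2567 K/W
Q = ΔT/ΣR = (1070 °C − 28.7 °C)/0.2567 = 4056 W
From the inner boundary to the castable refractory/vermiculite board interface, ΣR_partial = 0.02054 K/W.
T_interface = T_in − Q·ΣR_partial = 1070 °C − (4056)(0.02054) = 987 °C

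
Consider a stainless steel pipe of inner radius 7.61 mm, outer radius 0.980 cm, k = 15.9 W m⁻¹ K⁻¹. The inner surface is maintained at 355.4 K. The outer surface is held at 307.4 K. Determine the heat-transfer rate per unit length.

Q' = 2πk·ΔT/ln(r₂/r₁) = 2π × 15.9 × 48 / ln(0.00980/0.00761) = 19000 W/m

Q' = 19.0 kW/m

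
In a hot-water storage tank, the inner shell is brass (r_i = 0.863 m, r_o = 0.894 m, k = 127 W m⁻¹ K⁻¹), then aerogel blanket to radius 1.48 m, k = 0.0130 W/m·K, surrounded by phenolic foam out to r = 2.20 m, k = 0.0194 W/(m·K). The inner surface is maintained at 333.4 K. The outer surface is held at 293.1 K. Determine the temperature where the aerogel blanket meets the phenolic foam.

Resistance network (inner→outer):
  R_brass = (1/0.863 − 1/0.894)/(4πk) = 0.04018/(4π·127) = 2.518×10^-5 K/W
  R_aerogel blanket = (1/0.894 − 1/1.48)/(4πk) = 0.4429/(4π·0.0130) = 2.711 K/W
  R_phenolic foam = (1/1.48 − 1/2.20)/(4πk) = 0.2211/(4π·0.0194) = 0.9071 K/W
ΣR = 2.518×10^-5 + 2.711 + 0.9071 = 3.618 K/W
Q = ΔT/ΣR = (333.4 K − 293.1 K)/3.618 = 11.14 W
From the inner boundary to the aerogel blanket/phenolic foam interface, ΣR_partial = 2.711 K/W.
T_interface = T_in − Q·ΣR_partial = 333.4 K − (11.14)(2.711) = 303.2 K

T = 303.2 K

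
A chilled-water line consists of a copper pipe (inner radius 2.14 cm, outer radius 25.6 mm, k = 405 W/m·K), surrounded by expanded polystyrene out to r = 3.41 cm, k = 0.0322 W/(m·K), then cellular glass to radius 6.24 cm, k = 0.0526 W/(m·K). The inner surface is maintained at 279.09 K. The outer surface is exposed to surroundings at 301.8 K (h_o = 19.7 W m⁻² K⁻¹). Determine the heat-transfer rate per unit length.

Treat each layer as a resistance in series:
  R'_copper = ln(0.0256/0.0214)/(2πk) = 0.1792/(2π·405) = 7.042×10^-5 m·K/W
  R'_expanded polystyrene = ln(0.0341/0.0256)/(2πk) = 0.2867/(2π·0.0322) = 1.417 m·K/W
  R'_cellular glass = ln(0.0624/0.0341)/(2πk) = 0.6043/(2π·0.0526) = 1.828 m·K/W
  R'_conv,out = 1/(2πr h) = 1/(2π·0.0624·19.7) = 0.1295 m·K/W
ΣR = 7.042×10^-5 + 1.417 + 1.828 + 0.1295 = 3.375 m·K/W
Q' = ΔT/ΣR = (279.09 K − 301.8 K)/3.375 = -6.73 W/m
(Negative Q' ⇒ heat flows inward; heat gain = 6.73 W/m.)

Q' = 6.73 W/m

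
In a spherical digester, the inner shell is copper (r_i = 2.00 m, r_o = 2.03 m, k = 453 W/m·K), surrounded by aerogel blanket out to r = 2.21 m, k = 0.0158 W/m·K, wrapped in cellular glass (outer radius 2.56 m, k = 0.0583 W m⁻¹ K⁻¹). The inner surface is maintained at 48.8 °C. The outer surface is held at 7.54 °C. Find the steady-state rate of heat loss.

Q = 144 W

Resistance network (inner→outer):
  R_copper = (1/2.00 − 1/2.03)/(4πk) = 0.007389/(4π·453) = 1.298×10^-6 K/W
  R_aerogel blanket = (1/2.03 − 1/2.21)/(4πk) = 0.04012/(4π·0.0158) = 0.2021 K/W
  R_cellular glass = (1/2.21 − 1/2.56)/(4πk) = 0.06186/(4π·0.0583) = 0.08444 K/W
ΣR = 1.298×10^-6 + 0.2021 + 0.08444 = 0.2865 K/W
Q = ΔT/ΣR = (48.8 °C − 7.54 °C)/0.2865 = 144 W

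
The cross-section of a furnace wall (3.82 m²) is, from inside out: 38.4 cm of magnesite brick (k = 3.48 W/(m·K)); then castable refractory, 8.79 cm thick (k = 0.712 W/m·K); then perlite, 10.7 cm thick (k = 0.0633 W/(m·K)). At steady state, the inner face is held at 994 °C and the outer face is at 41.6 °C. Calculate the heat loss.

Q = 1890 W

Series thermal resistances, inner to outer:
  R_magnesite brick = L/(kA) = 0.384/(3.48·3.82) = 0.02889 K/W
  R_castable refractory = L/(kA) = 0.0879/(0.712·3.82) = 0.03232 K/W
  R_perlite = L/(kA) = 0.107/(0.0633·3.82) = 0.4425 K/W
ΣR = 0.02889 + 0.03232 + 0.4425 = 0.5037 K/W
Q = ΔT/ΣR = (994 °C − 41.6 °C)/0.5037 = 1890 W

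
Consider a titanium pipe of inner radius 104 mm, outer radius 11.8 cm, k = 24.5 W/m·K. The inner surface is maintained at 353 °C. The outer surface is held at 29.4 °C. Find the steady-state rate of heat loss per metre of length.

Q' = 2πk·ΔT/ln(r₂/r₁) = 2π × 24.5 × 323.6 / ln(0.118/0.104) = 3.94×10^5 W/m

Q' = 394 kW/m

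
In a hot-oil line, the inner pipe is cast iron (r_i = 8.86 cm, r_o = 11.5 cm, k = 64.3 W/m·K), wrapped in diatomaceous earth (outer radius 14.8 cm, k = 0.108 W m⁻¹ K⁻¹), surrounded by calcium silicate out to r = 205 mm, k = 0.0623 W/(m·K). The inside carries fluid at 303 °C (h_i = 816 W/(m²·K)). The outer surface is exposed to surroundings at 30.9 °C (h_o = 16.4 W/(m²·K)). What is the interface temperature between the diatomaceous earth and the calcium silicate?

Resistance network (inner→outer):
  R'_conv,in = 1/(2πr h) = 1/(2π·0.0886·816) = 0.002201 m·K/W
  R'_cast iron = ln(0.115/0.0886)/(2πk) = 0.2608/(2π·64.3) = 6.455×10^-4 m·K/W
  R'_diatomaceous earth = ln(0.148/0.115)/(2πk) = 0.2523/(2π·0.108) = 0.3718 m·K/W
  R'_calcium silicate = ln(0.205/0.148)/(2πk) = 0.3258/(2π·0.0623) = 0.8323 m·K/W
  R'_conv,out = 1/(2πr h) = 1/(2π·0.205·16.4) = 0.04734 m·K/W
ΣR = 0.002201 + 6.455×10^-4 + 0.3718 + 0.8323 + 0.04734 = 1.254 m·K/W
Q' = ΔT/ΣR = (303 °C − 30.9 °C)/1.254 = 217.0 W/m
From the inner boundary to the diatomaceous earth/calcium silicate interface, ΣR_partial = 0.3746 m·K/W.
T_interface = T_in − Q'·ΣR_partial = 303 °C − (217.0)(0.3746) = 222 °C

T = 222 °C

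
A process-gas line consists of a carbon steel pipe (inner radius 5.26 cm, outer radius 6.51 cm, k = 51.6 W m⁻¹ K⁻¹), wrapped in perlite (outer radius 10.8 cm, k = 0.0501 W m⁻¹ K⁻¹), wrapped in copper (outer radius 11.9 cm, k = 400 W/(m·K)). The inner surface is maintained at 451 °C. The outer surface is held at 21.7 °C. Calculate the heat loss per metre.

Q' = 267 W/m

Series thermal resistances, inner to outer:
  R'_carbon steel = ln(0.0651/0.0526)/(2πk) = 0.2132/(2π·51.6) = 6.576×10^-4 m·K/W
  R'_perlite = ln(0.108/0.0651)/(2πk) = 0.5062/(2π·0.0501) = 1.608 m·K/W
  R'_copper = ln(0.119/0.108)/(2πk) = 0.09699/(2π·400) = 3.859×10^-5 m·K/W
ΣR = 6.576×10^-4 + 1.608 + 3.859×10^-5 = 1.609 m·K/W
Q' = ΔT/ΣR = (451 °C − 21.7 °C)/1.609 = 267 W/m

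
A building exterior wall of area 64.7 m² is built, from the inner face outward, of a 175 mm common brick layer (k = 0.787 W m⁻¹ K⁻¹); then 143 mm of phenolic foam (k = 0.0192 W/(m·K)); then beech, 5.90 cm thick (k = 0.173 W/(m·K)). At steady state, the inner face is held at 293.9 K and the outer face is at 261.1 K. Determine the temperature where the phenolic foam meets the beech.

T = 262.5 K

Treat each layer as a resistance in series:
  R_common brick = L/(kA) = 0.175/(0.787·64.7) = 0.003437 K/W
  R_phenolic foam = L/(kA) = 0.143/(0.0192·64.7) = 0.1151 K/W
  R_beech = L/(kA) = 0.0590/(0.173·64.7) = 0.005271 K/W
ΣR = 0.003437 + 0.1151 + 0.005271 = 0.1238 K/W
Q = ΔT/ΣR = (293.9 K − 261.1 K)/0.1238 = 264.9 W
From the inner boundary to the phenolic foam/beech interface, ΣR_partial = 0.1185 K/W.
T_interface = T_in − Q·ΣR_partial = 293.9 K − (264.9)(0.1185) = 262.5 K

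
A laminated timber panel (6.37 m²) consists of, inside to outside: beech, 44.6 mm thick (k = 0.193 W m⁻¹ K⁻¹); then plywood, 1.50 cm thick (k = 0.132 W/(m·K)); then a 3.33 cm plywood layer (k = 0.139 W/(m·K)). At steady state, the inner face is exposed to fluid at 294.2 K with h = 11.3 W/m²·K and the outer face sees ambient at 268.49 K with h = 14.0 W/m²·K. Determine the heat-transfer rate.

Q = 220 W

Resistance network (inner→outer):
  R_conv,in = 1/(hA) = 1/(11.3·6.37) = 0.01389 K/W
  R_beech = L/(kA) = 0.0446/(0.193·6.37) = 0.03628 K/W
  R_plywood = L/(kA) = 0.0150/(0.132·6.37) = 0.01784 K/W
  R_plywood = L/(kA) = 0.0333/(0.139·6.37) = 0.03761 K/W
  R_conv,out = 1/(hA) = 1/(14.0·6.37) = 0.01121 K/W
ΣR = 0.01389 + 0.03628 + 0.01784 + 0.03761 + 0.01121 = 0.1168 K/W
Q = ΔT/ΣR = (294.2 K − 268.49 K)/0.1168 = 220 W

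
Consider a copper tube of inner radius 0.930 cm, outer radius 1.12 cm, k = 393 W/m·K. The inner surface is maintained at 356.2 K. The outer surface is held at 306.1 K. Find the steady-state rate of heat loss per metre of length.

Q' = 665 kW/m

Q' = 2πk·ΔT/ln(r₂/r₁) = 2π × 393 × 50.1 / ln(0.0112/0.00930) = 6.65×10^5 W/m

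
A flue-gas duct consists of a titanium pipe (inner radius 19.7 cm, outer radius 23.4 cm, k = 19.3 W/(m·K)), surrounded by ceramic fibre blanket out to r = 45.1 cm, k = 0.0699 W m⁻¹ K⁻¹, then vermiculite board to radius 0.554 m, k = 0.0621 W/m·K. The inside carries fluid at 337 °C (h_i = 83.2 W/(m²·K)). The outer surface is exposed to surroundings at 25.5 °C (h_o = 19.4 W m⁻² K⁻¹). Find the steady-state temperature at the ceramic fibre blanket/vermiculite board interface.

Resistance network (inner→outer):
  R'_conv,in = 1/(2πr h) = 1/(2π·0.197·83.2) = 0.009710 m·K/W
  R'_titanium = ln(0.234/0.197)/(2πk) = 0.1721/(2π·19.3) = 0.001419 m·K/W
  R'_ceramic fibre blanket = ln(0.451/0.234)/(2πk) = 0.6561/(2π·0.0699) = 1.494 m·K/W
  R'_vermiculite board = ln(0.554/0.451)/(2πk) = 0.2057/(2π·0.0621) = 0.5272 m·K/W
  R'_conv,out = 1/(2πr h) = 1/(2π·0.554·19.4) = 0.01481 m·K/W
ΣR = 0.009710 + 0.001419 + 1.494 + 0.5272 + 0.01481 = 2.047 m·K/W
Q' = ΔT/ΣR = (337 °C − 25.5 °C)/2.047 = 152.2 W/m
From the inner boundary to the ceramic fibre blanket/vermiculite board interface, ΣR_partial = 1.505 m·K/W.
T_interface = T_in − Q'·ΣR_partial = 337 °C − (152.2)(1.505) = 108 °C

T = 108 °C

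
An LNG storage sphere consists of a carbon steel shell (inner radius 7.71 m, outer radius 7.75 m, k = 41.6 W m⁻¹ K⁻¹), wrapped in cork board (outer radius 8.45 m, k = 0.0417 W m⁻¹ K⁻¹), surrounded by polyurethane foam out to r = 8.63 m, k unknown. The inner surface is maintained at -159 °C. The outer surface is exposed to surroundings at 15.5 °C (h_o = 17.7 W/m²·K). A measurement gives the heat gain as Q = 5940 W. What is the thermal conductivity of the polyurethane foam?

k = 0.0220 W/m·K

ΣR = ΔT/Q = |-159 − 15.5|/5940 = 0.02938 K/W
Known resistances:
  R_carbon steel = (1/7.71 − 1/7.75)/(4πk) = 6.694×10^-4/(4π·41.6) = 1.281×10^-6 K/W
  R_cork board = (1/7.75 − 1/8.45)/(4πk) = 0.01069/(4π·0.0417) = 0.02040 K/W
  R_conv,out = 1/(4πr²h) = 1/(4π·8.63²·17.7) = 6.037×10^-5 K/W
R_polyurethane foam = ΣR − ΣR_known = 0.02938 − 0.02046 = 0.008920 K/W
(1/r₁−1/r₂)/(4πk) = 0.008920 ⇒ k = 0.002468/(4π·0.008920) = 0.0220 W/m·K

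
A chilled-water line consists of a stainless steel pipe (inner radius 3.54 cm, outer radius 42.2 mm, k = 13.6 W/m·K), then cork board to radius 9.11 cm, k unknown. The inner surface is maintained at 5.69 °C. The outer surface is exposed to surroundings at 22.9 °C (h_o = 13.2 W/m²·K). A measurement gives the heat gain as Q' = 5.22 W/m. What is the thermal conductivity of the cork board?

k = 0.0387 W/m·K

ΣR = ΔT/Q' = |5.69 − 22.9|/5.22 = 3.297 m·K/W
Known resistances:
  R'_stainless steel = ln(0.0422/0.0354)/(2πk) = 0.1757/(2π·13.6) = 0.002056 m·K/W
  R'_conv,out = 1/(2πr h) = 1/(2π·0.0911·13.2) = 0.1324 m·K/W
R_cork board = ΣR − ΣR_known = 3.297 − 0.1345 = 3.163 m·K/W
ln(r₂/r₁)/(2πk) = 3.163 ⇒ k = 0.7695/(2π·3.163) = 0.0387 W/m·K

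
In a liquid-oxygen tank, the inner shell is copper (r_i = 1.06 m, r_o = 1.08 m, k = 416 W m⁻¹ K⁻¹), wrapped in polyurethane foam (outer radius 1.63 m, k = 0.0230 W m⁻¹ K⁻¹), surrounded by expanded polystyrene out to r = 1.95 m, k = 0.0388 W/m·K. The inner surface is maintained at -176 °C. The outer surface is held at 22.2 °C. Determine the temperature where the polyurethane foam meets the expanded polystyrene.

Series thermal resistances, inner to outer:
  R_copper = (1/1.06 − 1/1.08)/(4πk) = 0.01747/(4π·416) = 3.342×10^-6 K/W
  R_polyurethane foam = (1/1.08 − 1/1.63)/(4πk) = 0.3124/(4π·0.0230) = 1.081 K/W
  R_expanded polystyrene = (1/1.63 − 1/1.95)/(4πk) = 0.1007/(4π·0.0388) = 0.2065 K/W
ΣR = 3.342×10^-6 + 1.081 + 0.2065 = 1.288 K/W
Q = ΔT/ΣR = (-176 °C − 22.2 °C)/1.288 = -153.9 W
From the inner boundary to the polyurethane foam/expanded polystyrene interface, ΣR_partial = 1.081 K/W.
T_interface = T_in − Q·ΣR_partial = -176 °C − (-153.9)(1.081) = -9.6 °C

T = -9.6 °C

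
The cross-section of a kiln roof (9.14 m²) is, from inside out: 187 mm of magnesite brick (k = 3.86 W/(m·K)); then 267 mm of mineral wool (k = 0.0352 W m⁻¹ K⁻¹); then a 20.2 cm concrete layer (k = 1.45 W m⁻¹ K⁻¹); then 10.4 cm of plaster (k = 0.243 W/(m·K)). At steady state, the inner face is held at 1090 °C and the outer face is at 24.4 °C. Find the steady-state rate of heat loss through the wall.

Q = 1190 W

Treat each layer as a resistance in series:
  R_magnesite brick = L/(kA) = 0.187/(3.86·9.14) = 0.005300 K/W
  R_mineral wool = L/(kA) = 0.267/(0.0352·9.14) = 0.8299 K/W
  R_concrete = L/(kA) = 0.202/(1.45·9.14) = 0.01524 K/W
  R_plaster = L/(kA) = 0.104/(0.243·9.14) = 0.04683 K/W
ΣR = 0.005300 + 0.8299 + 0.01524 + 0.04683 = 0.8973 K/W
Q = ΔT/ΣR = (1090 °C − 24.4 °C)/0.8973 = 1190 W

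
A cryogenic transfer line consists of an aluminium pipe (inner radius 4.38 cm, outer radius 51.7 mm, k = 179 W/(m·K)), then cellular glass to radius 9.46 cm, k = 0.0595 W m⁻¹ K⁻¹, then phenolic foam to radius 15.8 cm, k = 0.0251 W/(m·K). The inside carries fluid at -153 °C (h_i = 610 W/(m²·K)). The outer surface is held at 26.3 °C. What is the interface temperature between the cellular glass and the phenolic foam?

T = -93.3 °C

Treat each layer as a resistance in series:
  R'_conv,in = 1/(2πr h) = 1/(2π·0.0438·610) = 0.005957 m·K/W
  R'_aluminium = ln(0.0517/0.0438)/(2πk) = 0.1658/(2π·179) = 1.474×10^-4 m·K/W
  R'_cellular glass = ln(0.0946/0.0517)/(2πk) = 0.6042/(2π·0.0595) = 1.616 m·K/W
  R'_phenolic foam = ln(0.158/0.0946)/(2πk) = 0.5129/(2π·0.0251) = 3.252 m·K/W
ΣR = 0.005957 + 1.474×10^-4 + 1.616 + 3.252 = 4.874 m·K/W
Q' = ΔT/ΣR = (-153 °C − 26.3 °C)/4.874 = -36.79 W/m
From the inner boundary to the cellular glass/phenolic foam interface, ΣR_partial = 1.622 m·K/W.
T_interface = T_in − Q'·ΣR_partial = -153 °C − (-36.79)(1.622) = -93.3 °C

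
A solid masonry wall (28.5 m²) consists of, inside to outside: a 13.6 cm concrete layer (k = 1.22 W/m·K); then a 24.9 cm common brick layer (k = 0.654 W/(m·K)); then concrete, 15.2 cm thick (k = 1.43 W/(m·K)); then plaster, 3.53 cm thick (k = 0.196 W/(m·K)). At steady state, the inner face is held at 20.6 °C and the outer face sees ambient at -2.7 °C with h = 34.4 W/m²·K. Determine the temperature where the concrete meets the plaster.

Resistance network (inner→outer):
  R_concrete = L/(kA) = 0.136/(1.22·28.5) = 0.003911 K/W
  R_common brick = L/(kA) = 0.249/(0.654·28.5) = 0.01336 K/W
  R_concrete = L/(kA) = 0.152/(1.43·28.5) = 0.003730 K/W
  R_plaster = L/(kA) = 0.0353/(0.196·28.5) = 0.006319 K/W
  R_conv,out = 1/(hA) = 1/(34.4·28.5) = 0.001020 K/W
ΣR = 0.003911 + 0.01336 + 0.003730 + 0.006319 + 0.001020 = 0.02834 K/W
Q = ΔT/ΣR = (20.6 °C − -2.7 °C)/0.02834 = 822.2 W
From the inner boundary to the concrete/plaster interface, ΣR_partial = 0.02100 K/W.
T_interface = T_in − Q·ΣR_partial = 20.6 °C − (822.2)(0.02100) = 3.33 °C

T = 3.33 °C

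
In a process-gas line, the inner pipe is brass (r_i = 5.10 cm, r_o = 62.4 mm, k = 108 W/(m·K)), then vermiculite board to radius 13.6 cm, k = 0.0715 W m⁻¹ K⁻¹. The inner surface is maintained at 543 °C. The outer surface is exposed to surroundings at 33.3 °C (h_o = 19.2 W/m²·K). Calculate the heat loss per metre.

Q' = 284 W/m

Resistance network (inner→outer):
  R'_brass = ln(0.0624/0.0510)/(2πk) = 0.2017/(2π·108) = 2.973×10^-4 m·K/W
  R'_vermiculite board = ln(0.136/0.0624)/(2πk) = 0.7791/(2π·0.0715) = 1.734 m·K/W
  R'_conv,out = 1/(2πr h) = 1/(2π·0.136·19.2) = 0.06095 m·K/W
ΣR = 2.973×10^-4 + 1.734 + 0.06095 = 1.795 m·K/W
Q' = ΔT/ΣR = (543 °C − 33.3 °C)/1.795 = 284 W/m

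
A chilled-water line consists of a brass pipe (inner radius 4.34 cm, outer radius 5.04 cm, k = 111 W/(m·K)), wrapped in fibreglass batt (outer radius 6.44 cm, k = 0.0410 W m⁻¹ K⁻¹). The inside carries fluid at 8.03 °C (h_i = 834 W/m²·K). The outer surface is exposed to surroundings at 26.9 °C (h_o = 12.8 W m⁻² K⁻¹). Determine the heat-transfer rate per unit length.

Series thermal resistances, inner to outer:
  R'_conv,in = 1/(2πr h) = 1/(2π·0.0434·834) = 0.004397 m·K/W
  R'_brass = ln(0.0504/0.0434)/(2πk) = 0.1495/(2π·111) = 2.144×10^-4 m·K/W
  R'_fibreglass batt = ln(0.0644/0.0504)/(2πk) = 0.2451/(2π·0.0410) = 0.9515 m·K/W
  R'_conv,out = 1/(2πr h) = 1/(2π·0.0644·12.8) = 0.1931 m·K/W
ΣR = 0.004397 + 2.144×10^-4 + 0.9515 + 0.1931 = 1.149 m·K/W
Q' = ΔT/ΣR = (8.03 °C − 26.9 °C)/1.149 = -16.4 W/m
(Negative Q' ⇒ heat flows inward; heat gain = 16.4 W/m.)

Q' = 16.4 W/m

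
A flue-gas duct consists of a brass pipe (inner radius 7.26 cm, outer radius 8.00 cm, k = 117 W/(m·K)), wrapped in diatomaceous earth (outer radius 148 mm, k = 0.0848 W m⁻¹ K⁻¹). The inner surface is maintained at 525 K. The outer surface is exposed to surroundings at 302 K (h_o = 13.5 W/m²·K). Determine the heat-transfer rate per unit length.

Q' = 181 W/m

Treat each layer as a resistance in series:
  R'_brass = ln(0.0800/0.0726)/(2πk) = 0.09706/(2π·117) = 1.320×10^-4 m·K/W
  R'_diatomaceous earth = ln(0.148/0.0800)/(2πk) = 0.6152/(2π·0.0848) = 1.155 m·K/W
  R'_conv,out = 1/(2πr h) = 1/(2π·0.148·13.5) = 0.07966 m·K/W
ΣR = 1.320×10^-4 + 1.155 + 0.07966 = 1.235 m·K/W
Q' = ΔT/ΣR = (525 K − 302 K)/1.235 = 181 W/m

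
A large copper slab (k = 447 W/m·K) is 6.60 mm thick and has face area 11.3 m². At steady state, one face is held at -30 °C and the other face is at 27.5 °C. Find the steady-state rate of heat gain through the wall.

Q = 4.40×10^7 W

Q = kA·ΔT/L = 447 × 11.3 × |-30 °C − 27.5 °C| / 0.00660 = 4.40×10^7 W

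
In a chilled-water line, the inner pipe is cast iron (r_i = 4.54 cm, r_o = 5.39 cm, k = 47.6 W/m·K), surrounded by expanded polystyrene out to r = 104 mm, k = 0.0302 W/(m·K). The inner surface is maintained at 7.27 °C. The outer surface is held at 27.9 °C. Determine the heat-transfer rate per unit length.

Q' = 5.95 W/m

Series thermal resistances, inner to outer:
  R'_cast iron = ln(0.0539/0.0454)/(2πk) = 0.1716/(2π·47.6) = 5.738×10^-4 m·K/W
  R'_expanded polystyrene = ln(0.104/0.0539)/(2πk) = 0.6573/(2π·0.0302) = 3.464 m·K/W
ΣR = 5.738×10^-4 + 3.464 = 3.465 m·K/W
Q' = ΔT/ΣR = (7.27 °C − 27.9 °C)/3.465 = -5.95 W/m
(Negative Q' ⇒ heat flows inward; heat gain = 5.95 W/m.)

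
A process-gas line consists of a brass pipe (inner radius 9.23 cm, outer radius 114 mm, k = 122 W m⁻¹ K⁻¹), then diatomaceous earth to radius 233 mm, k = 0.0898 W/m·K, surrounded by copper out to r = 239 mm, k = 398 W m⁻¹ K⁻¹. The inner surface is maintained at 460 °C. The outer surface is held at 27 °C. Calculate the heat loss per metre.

Q' = 342 W/m

Treat each layer as a resistance in series:
  R'_brass = ln(0.114/0.0923)/(2πk) = 0.2112/(2π·122) = 2.755×10^-4 m·K/W
  R'_diatomaceous earth = ln(0.233/0.114)/(2πk) = 0.7148/(2π·0.0898) = 1.267 m·K/W
  R'_copper = ln(0.239/0.233)/(2πk) = 0.02543/(2π·398) = 1.017×10^-5 m·K/W
ΣR = 2.755×10^-4 + 1.267 + 1.017×10^-5 = 1.267 m·K/W
Q' = ΔT/ΣR = (460 °C − 27 °C)/1.267 = 342 W/m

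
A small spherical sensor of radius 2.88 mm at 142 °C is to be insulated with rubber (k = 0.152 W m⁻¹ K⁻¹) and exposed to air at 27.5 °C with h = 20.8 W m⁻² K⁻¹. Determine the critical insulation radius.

r_cr = 1.46 cm

For a sphere, r_cr = 2k_ins/h = 2·0.152/20.8 = 0.0146 m = 1.46 cm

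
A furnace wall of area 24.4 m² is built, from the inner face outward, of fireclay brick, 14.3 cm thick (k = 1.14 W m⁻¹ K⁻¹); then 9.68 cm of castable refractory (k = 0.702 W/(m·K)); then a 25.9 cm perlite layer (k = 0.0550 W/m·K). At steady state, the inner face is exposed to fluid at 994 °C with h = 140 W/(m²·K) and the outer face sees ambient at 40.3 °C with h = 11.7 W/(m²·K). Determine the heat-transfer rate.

Q = 4.59 kW

Treat each layer as a resistance in series:
  R_conv,in = 1/(hA) = 1/(140·24.4) = 2.927×10^-4 K/W
  R_fireclay brick = L/(kA) = 0.143/(1.14·24.4) = 0.005141 K/W
  R_castable refractory = L/(kA) = 0.0968/(0.702·24.4) = 0.005651 K/W
  R_perlite = L/(kA) = 0.259/(0.0550·24.4) = 0.1930 K/W
  R_conv,out = 1/(hA) = 1/(11.7·24.4) = 0.003503 K/W
ΣR = 2.927×10^-4 + 0.005141 + 0.005651 + 0.1930 + 0.003503 = 0.2076 K/W
Q = ΔT/ΣR = (994 °C − 40.3 °C)/0.2076 = 4590 W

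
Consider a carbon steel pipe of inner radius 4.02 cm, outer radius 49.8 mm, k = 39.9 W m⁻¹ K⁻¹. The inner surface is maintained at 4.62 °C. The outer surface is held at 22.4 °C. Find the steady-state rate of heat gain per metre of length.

Q' = 20.8 kW/m

Q' = 2πk·ΔT/ln(r₂/r₁) = 2π × 39.9 × 17.78 / ln(0.0498/0.0402) = 20800 W/m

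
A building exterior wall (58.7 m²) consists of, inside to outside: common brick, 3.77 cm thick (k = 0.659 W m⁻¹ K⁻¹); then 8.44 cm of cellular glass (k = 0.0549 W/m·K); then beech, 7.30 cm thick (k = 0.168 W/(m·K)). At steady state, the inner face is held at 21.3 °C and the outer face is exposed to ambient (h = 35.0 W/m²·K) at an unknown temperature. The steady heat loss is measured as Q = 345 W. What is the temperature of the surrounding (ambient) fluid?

T_out = 9.21 °C

Series resistances:
  R_common brick = L/(kA) = 0.0377/(0.659·58.7) = 9.746×10^-4 K/W
  R_cellular glass = L/(kA) = 0.0844/(0.0549·58.7) = 0.02619 K/W
  R_beech = L/(kA) = 0.0730/(0.168·58.7) = 0.007402 K/W
  R_conv,out = 1/(hA) = 1/(35.0·58.7) = 4.867×10^-4 K/W
ΣR = 0.03505 K/W
ΔT = Q·ΣR = 345 × 0.03505 = 12.09 K
Heat flows outward, so T_out = T_in − ΔT = 21.3 − 12.09 = 9.21 °C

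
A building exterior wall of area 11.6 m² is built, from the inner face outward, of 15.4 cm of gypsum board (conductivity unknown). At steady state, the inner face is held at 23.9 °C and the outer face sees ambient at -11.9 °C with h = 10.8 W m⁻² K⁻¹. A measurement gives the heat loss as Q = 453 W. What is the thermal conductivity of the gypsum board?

ΣR = ΔT/Q = |23.9 − -11.9|/453 = 0.07903 K/W
Known resistances:
  R_conv,out = 1/(hA) = 1/(10.8·11.6) = 0.007982 K/W
R_gypsum board = ΣR − ΣR_known = 0.07903 − 0.007982 = 0.07105 K/W
L/(kA) = 0.07105 ⇒ k = 0.154/(0.07105·11.6) = 0.187 W/m·K

k = 0.187 W/m·K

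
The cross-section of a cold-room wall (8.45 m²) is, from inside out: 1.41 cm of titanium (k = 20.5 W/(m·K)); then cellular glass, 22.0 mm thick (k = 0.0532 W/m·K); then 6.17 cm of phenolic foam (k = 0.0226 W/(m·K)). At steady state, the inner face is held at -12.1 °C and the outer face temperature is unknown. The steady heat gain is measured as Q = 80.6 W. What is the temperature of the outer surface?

Series resistances:
  R_titanium = L/(kA) = 0.0141/(20.5·8.45) = 8.140×10^-5 K/W
  R_cellular glass = L/(kA) = 0.0220/(0.0532·8.45) = 0.04894 K/W
  R_phenolic foam = L/(kA) = 0.0617/(0.0226·8.45) = 0.3231 K/W
ΣR = 0.3721 K/W
ΔT = Q·ΣR = 80.6 × 0.3721 = 29.99 K
Heat flows inward, so T_out = T_in + ΔT = -12.1 + 29.99 = 17.9 °C

T_out = 17.9 °C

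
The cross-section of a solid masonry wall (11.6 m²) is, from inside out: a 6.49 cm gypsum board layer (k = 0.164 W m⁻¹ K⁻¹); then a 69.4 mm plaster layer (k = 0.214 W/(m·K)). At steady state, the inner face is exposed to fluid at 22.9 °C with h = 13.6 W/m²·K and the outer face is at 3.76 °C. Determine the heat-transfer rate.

Resistance network (inner→outer):
  R_conv,in = 1/(hA) = 1/(13.6·11.6) = 0.006339 K/W
  R_gypsum board = L/(kA) = 0.0649/(0.164·11.6) = 0.03411 K/W
  R_plaster = L/(kA) = 0.0694/(0.214·11.6) = 0.02796 K/W
ΣR = 0.006339 + 0.03411 + 0.02796 = 0.06841 K/W
Q = ΔT/ΣR = (22.9 °C − 3.76 °C)/0.06841 = 280 W

Q = 280 W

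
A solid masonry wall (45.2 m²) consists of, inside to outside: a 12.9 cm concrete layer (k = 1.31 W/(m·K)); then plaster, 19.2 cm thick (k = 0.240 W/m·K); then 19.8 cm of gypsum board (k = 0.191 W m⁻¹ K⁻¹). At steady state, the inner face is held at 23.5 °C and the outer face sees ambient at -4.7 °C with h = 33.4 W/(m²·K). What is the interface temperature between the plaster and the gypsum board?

Treat each layer as a resistance in series:
  R_concrete = L/(kA) = 0.129/(1.31·45.2) = 0.002179 K/W
  R_plaster = L/(kA) = 0.192/(0.240·45.2) = 0.01770 K/W
  R_gypsum board = L/(kA) = 0.198/(0.191·45.2) = 0.02293 K/W
  R_conv,out = 1/(hA) = 1/(33.4·45.2) = 6.624×10^-4 K/W
ΣR = 0.002179 + 0.01770 + 0.02293 + 6.624×10^-4 = 0.04347 K/W
Q = ΔT/ΣR = (23.5 °C − -4.7 °C)/0.04347 = 648.7 W
From the inner boundary to the plaster/gypsum board interface, ΣR_partial = 0.01988 K/W.
T_interface = T_in − Q·ΣR_partial = 23.5 °C − (648.7)(0.01988) = 10.6 °C

T = 10.6 °C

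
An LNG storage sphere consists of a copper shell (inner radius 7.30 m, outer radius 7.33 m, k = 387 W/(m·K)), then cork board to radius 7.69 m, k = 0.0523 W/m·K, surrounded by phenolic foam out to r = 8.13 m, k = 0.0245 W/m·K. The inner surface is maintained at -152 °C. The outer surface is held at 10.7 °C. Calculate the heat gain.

Treat each layer as a resistance in series:
  R_copper = (1/7.30 − 1/7.33)/(4πk) = 5.607×10^-4/(4π·387) = 1.153×10^-7 K/W
  R_cork board = (1/7.33 − 1/7.69)/(4πk) = 0.006387/(4π·0.0523) = 0.009718 K/W
  R_phenolic foam = (1/7.69 − 1/8.13)/(4πk) = 0.007038/(4π·0.0245) = 0.02286 K/W
ΣR = 1.153×10^-7 + 0.009718 + 0.02286 = 0.03258 K/W
Q = ΔT/ΣR = (-152 °C − 10.7 °C)/0.03258 = -4990 W
(Negative Q ⇒ heat flows inward; heat gain = 4990 W.)

Q = 4990 W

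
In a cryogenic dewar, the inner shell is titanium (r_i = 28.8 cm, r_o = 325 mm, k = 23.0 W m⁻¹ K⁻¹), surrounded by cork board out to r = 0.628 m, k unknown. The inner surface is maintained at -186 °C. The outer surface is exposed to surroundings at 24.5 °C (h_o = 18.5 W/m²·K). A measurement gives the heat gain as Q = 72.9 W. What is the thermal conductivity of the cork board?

k = 0.0411 W/m·K

ΣR = ΔT/Q = |-186 − 24.5|/72.9 = 2.888 K/W
Known resistances:
  R_titanium = (1/0.288 − 1/0.325)/(4πk) = 0.3953/(4π·23.0) = 0.001368 K/W
  R_conv,out = 1/(4πr²h) = 1/(4π·0.628²·18.5) = 0.01091 K/W
R_cork board = ΣR − ΣR_known = 2.888 − 0.01228 = 2.876 K/W
(1/r₁−1/r₂)/(4πk) = 2.876 ⇒ k = 1.485/(4π·2.876) = 0.0411 W/m·K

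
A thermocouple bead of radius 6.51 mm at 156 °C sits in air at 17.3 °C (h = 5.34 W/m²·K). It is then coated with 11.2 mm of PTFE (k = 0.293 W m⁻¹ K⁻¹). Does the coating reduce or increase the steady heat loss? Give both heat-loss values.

Critical radius for a sphere: r_cr = 2k/h = 0.110 m = 11.0 cm.
Outer radius after coating: r₂ = 0.00651 + 0.0112 = 0.01771 m.
Since r₁ < r_cr and r₂ ≤ r_cr, the coating moves toward the maximum at r_cr — heat loss rises.
Bare: R = 1/(4πr₁²h) = 351.6 K/W; Q = 138.7/351.6 = 0.394 W.
Coated: R = R_cond + R_conv = 73.90 K/W; Q = 138.7/73.90 = 1.88 W.

increases: 0.394 → 1.88 W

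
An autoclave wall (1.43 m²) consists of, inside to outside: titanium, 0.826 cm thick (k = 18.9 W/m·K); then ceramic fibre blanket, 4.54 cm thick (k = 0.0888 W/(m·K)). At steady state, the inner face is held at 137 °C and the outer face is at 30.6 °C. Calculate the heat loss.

Series thermal resistances, inner to outer:
  R_titanium = L/(kA) = 0.00826/(18.9·1.43) = 3.056×10^-4 K/W
  R_ceramic fibre blanket = L/(kA) = 0.0454/(0.0888·1.43) = 0.3575 K/W
ΣR = 3.056×10^-4 + 0.3575 = 0.3578 K/W
Q = ΔT/ΣR = (137 °C − 30.6 °C)/0.3578 = 297 W

Q = 297 W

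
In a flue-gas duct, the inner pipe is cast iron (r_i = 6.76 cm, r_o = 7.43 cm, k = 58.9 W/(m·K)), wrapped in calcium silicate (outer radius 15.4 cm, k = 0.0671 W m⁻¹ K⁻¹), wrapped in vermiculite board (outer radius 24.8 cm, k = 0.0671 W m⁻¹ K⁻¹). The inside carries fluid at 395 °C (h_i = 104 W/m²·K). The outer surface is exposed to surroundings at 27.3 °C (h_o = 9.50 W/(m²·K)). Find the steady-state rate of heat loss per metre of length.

Treat each layer as a resistance in series:
  R'_conv,in = 1/(2πr h) = 1/(2π·0.0676·104) = 0.02264 m·K/W
  R'_cast iron = ln(0.0743/0.0676)/(2πk) = 0.09450/(2π·58.9) = 2.554×10^-4 m·K/W
  R'_calcium silicate = ln(0.154/0.0743)/(2πk) = 0.7288/(2π·0.0671) = 1.729 m·K/W
  R'_vermiculite board = ln(0.248/0.154)/(2πk) = 0.4765/(2π·0.0671) = 1.130 m·K/W
  R'_conv,out = 1/(2πr h) = 1/(2π·0.248·9.50) = 0.06755 m·K/W
ΣR = 0.02264 + 2.554×10^-4 + 1.729 + 1.130 + 0.06755 = 2.949 m·K/W
Q' = ΔT/ΣR = (395 °C − 27.3 °C)/2.949 = 125 W/m

Q' = 125 W/m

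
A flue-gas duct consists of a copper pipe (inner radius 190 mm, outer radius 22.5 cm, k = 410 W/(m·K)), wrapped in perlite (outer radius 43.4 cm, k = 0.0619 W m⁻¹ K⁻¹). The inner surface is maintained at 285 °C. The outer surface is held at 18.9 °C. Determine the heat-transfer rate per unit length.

Q' = 158 W/m

Resistance network (inner→outer):
  R'_copper = ln(0.225/0.190)/(2πk) = 0.1691/(2π·410) = 6.563×10^-5 m·K/W
  R'_perlite = ln(0.434/0.225)/(2πk) = 0.6569/(2π·0.0619) = 1.689 m·K/W
ΣR = 6.563×10^-5 + 1.689 = 1.689 m·K/W
Q' = ΔT/ΣR = (285 °C − 18.9 °C)/1.689 = 158 W/m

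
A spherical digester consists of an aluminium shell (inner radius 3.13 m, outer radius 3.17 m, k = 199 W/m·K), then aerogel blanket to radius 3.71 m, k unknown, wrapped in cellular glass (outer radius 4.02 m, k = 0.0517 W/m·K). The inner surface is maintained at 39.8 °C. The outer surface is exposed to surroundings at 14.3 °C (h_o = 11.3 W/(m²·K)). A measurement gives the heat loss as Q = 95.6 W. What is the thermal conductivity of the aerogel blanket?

ΣR = ΔT/Q = |39.8 − 14.3|/95.6 = 0.2667 K/W
Known resistances:
  R_aluminium = (1/3.13 − 1/3.17)/(4πk) = 0.004031/(4π·199) = 1.612×10^-6 K/W
  R_cellular glass = (1/3.71 − 1/4.02)/(4πk) = 0.02079/(4π·0.0517) = 0.03199 K/W
  R_conv,out = 1/(4πr²h) = 1/(4π·4.02²·11.3) = 4.358×10^-4 K/W
R_aerogel blanket = ΣR − ΣR_known = 0.2667 − 0.03243 = 0.2343 K/W
(1/r₁−1/r₂)/(4πk) = 0.2343 ⇒ k = 0.04592/(4π·0.2343) = 0.0156 W/m·K

k = 0.0156 W/m·K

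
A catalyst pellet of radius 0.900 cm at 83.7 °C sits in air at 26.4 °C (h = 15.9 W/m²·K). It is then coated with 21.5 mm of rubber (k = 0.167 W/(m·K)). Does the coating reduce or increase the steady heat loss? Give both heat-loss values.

increases: 0.927 → 1.34 W

Critical radius for a sphere: r_cr = 2k/h = 0.0210 m = 2.10 cm.
Outer radius after coating: r₂ = 0.00900 + 0.0215 = 0.03050 m.
r₁ < r_cr < r₂: heat loss rises to a maximum at r_cr then falls. Whether the coating helps depends on whether Q(r₂) has dropped back below Q(r₁).
Bare: R = 1/(4πr₁²h) = 61.79 K/W; Q = 57.3/61.79 = 0.927 W.
Coated: R = R_cond + R_conv = 42.70 K/W; Q = 57.3/42.70 = 1.34 W.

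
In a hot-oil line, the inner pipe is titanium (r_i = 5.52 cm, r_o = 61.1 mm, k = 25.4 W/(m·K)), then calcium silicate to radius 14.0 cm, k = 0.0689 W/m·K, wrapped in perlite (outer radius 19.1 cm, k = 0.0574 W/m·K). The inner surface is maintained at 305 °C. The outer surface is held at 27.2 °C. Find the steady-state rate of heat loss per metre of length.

Q' = 100 W/m

Series thermal resistances, inner to outer:
  R'_titanium = ln(0.0611/0.0552)/(2πk) = 0.1015/(2π·25.4) = 6.363×10^-4 m·K/W
  R'_calcium silicate = ln(0.140/0.0611)/(2πk) = 0.8291/(2π·0.0689) = 1.915 m·K/W
  R'_perlite = ln(0.191/0.140)/(2πk) = 0.3106/(2π·0.0574) = 0.8613 m·K/W
ΣR = 6.363×10^-4 + 1.915 + 0.8613 = 2.777 m·K/W
Q' = ΔT/ΣR = (305 °C − 27.2 °C)/2.777 = 100 W/m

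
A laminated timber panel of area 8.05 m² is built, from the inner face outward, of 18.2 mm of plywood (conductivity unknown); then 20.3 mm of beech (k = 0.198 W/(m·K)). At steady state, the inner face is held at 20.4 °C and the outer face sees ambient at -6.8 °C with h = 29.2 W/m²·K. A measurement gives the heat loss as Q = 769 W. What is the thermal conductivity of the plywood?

k = 0.123 W/m·K

ΣR = ΔT/Q = |20.4 − -6.8|/769 = 0.03537 K/W
Known resistances:
  R_beech = L/(kA) = 0.0203/(0.198·8.05) = 0.01274 K/W
  R_conv,out = 1/(hA) = 1/(29.2·8.05) = 0.004254 K/W
R_plywood = ΣR − ΣR_known = 0.03537 − 0.01699 = 0.01838 K/W
L/(kA) = 0.01838 ⇒ k = 0.0182/(0.01838·8.05) = 0.123 W/m·K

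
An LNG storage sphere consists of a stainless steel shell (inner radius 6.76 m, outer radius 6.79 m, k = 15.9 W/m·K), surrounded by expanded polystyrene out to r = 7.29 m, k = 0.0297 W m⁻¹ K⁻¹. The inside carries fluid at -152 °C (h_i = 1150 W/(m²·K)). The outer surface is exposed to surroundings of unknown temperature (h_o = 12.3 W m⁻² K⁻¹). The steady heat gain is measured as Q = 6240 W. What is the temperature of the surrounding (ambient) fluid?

T_out = 17.7 °C

Sum the resistances:
  R_conv,in = 1/(4πr²h) = 1/(4π·6.76²·1150) = 1.514×10^-6 K/W
  R_stainless steel = (1/6.76 − 1/6.79)/(4πk) = 6.536×10^-4/(4π·15.9) = 3.271×10^-6 K/W
  R_expanded polystyrene = (1/6.79 − 1/7.29)/(4πk) = 0.01010/(4π·0.0297) = 0.02706 K/W
  R_conv,out = 1/(4πr²h) = 1/(4π·7.29²·12.3) = 1.217×10^-4 K/W
ΣR = 0.02719 K/W
ΔT = Q·ΣR = 6240 × 0.02719 = 169.7 K
Heat flows inward, so T_out = T_in + ΔT = -152 + 169.7 = 17.7 °C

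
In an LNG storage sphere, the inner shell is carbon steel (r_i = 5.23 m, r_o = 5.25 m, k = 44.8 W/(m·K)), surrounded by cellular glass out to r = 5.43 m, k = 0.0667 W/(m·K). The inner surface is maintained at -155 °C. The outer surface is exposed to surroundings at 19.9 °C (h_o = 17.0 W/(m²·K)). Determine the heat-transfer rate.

Resistance network (inner→outer):
  R_carbon steel = (1/5.23 − 1/5.25)/(4πk) = 7.284×10^-4/(4π·44.8) = 1.294×10^-6 K/W
  R_cellular glass = (1/5.25 − 1/5.43)/(4πk) = 0.006314/(4π·0.0667) = 0.007533 K/W
  R_conv,out = 1/(4πr²h) = 1/(4π·5.43²·17.0) = 1.588×10^-4 K/W
ΣR = 1.294×10^-6 + 0.007533 + 1.588×10^-4 = 0.007693 K/W
Q = ΔT/ΣR = (-155 °C − 19.9 °C)/0.007693 = -22700 W
(Negative Q ⇒ heat flows inward; heat gain = 22700 W.)

Q = 22.7 kW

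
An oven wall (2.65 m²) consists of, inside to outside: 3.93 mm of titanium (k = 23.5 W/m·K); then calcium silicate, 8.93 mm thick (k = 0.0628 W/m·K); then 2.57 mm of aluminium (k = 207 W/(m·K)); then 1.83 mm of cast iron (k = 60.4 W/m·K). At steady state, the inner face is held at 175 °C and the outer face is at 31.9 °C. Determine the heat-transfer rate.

Q = 2660 W

Series thermal resistances, inner to outer:
  R_titanium = L/(kA) = 0.00393/(23.5·2.65) = 6.311×10^-5 K/W
  R_calcium silicate = L/(kA) = 0.00893/(0.0628·2.65) = 0.05366 K/W
  R_aluminium = L/(kA) = 0.00257/(207·2.65) = 4.685×10^-6 K/W
  R_cast iron = L/(kA) = 0.00183/(60.4·2.65) = 1.143×10^-5 K/W
ΣR = 6.311×10^-5 + 0.05366 + 4.685×10^-6 + 1.143×10^-5 = 0.05374 K/W
Q = ΔT/ΣR = (175 °C − 31.9 °C)/0.05374 = 2660 W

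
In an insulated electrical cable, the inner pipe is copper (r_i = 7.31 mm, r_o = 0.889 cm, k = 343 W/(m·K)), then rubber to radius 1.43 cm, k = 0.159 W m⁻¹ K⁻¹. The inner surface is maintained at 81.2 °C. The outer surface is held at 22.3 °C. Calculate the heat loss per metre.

Resistance network (inner→outer):
  R'_copper = ln(0.00889/0.00731)/(2πk) = 0.1957/(2π·343) = 9.080×10^-5 m·K/W
  R'_rubber = ln(0.0143/0.00889)/(2πk) = 0.4753/(2π·0.159) = 0.4758 m·K/W
ΣR = 9.080×10^-5 + 0.4758 = 0.4759 m·K/W
Q' = ΔT/ΣR = (81.2 °C − 22.3 °C)/0.4759 = 124 W/m

Q' = 124 W/m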